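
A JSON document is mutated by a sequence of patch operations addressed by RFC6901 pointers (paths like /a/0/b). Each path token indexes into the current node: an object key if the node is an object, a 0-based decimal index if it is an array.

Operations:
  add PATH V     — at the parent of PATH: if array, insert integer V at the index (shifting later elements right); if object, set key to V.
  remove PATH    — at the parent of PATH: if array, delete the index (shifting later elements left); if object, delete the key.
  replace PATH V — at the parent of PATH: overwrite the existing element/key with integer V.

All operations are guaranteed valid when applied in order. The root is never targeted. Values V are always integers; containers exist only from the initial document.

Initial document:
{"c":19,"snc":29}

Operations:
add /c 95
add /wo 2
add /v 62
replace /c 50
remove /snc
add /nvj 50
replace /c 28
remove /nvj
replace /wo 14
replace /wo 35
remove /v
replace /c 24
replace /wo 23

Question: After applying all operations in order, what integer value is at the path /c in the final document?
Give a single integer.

After op 1 (add /c 95): {"c":95,"snc":29}
After op 2 (add /wo 2): {"c":95,"snc":29,"wo":2}
After op 3 (add /v 62): {"c":95,"snc":29,"v":62,"wo":2}
After op 4 (replace /c 50): {"c":50,"snc":29,"v":62,"wo":2}
After op 5 (remove /snc): {"c":50,"v":62,"wo":2}
After op 6 (add /nvj 50): {"c":50,"nvj":50,"v":62,"wo":2}
After op 7 (replace /c 28): {"c":28,"nvj":50,"v":62,"wo":2}
After op 8 (remove /nvj): {"c":28,"v":62,"wo":2}
After op 9 (replace /wo 14): {"c":28,"v":62,"wo":14}
After op 10 (replace /wo 35): {"c":28,"v":62,"wo":35}
After op 11 (remove /v): {"c":28,"wo":35}
After op 12 (replace /c 24): {"c":24,"wo":35}
After op 13 (replace /wo 23): {"c":24,"wo":23}
Value at /c: 24

Answer: 24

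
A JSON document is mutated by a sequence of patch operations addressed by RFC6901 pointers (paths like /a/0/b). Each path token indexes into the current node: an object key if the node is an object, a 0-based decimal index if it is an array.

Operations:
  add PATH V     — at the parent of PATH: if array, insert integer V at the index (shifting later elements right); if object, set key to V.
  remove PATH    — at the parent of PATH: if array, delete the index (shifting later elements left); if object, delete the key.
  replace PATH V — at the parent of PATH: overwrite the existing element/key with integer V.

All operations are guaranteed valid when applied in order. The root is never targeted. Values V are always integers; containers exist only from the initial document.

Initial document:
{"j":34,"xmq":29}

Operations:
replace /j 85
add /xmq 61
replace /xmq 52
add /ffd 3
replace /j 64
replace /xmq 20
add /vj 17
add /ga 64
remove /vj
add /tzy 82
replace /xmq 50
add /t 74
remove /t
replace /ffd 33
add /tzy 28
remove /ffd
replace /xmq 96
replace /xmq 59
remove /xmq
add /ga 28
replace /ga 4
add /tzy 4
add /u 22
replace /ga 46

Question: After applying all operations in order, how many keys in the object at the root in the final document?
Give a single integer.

Answer: 4

Derivation:
After op 1 (replace /j 85): {"j":85,"xmq":29}
After op 2 (add /xmq 61): {"j":85,"xmq":61}
After op 3 (replace /xmq 52): {"j":85,"xmq":52}
After op 4 (add /ffd 3): {"ffd":3,"j":85,"xmq":52}
After op 5 (replace /j 64): {"ffd":3,"j":64,"xmq":52}
After op 6 (replace /xmq 20): {"ffd":3,"j":64,"xmq":20}
After op 7 (add /vj 17): {"ffd":3,"j":64,"vj":17,"xmq":20}
After op 8 (add /ga 64): {"ffd":3,"ga":64,"j":64,"vj":17,"xmq":20}
After op 9 (remove /vj): {"ffd":3,"ga":64,"j":64,"xmq":20}
After op 10 (add /tzy 82): {"ffd":3,"ga":64,"j":64,"tzy":82,"xmq":20}
After op 11 (replace /xmq 50): {"ffd":3,"ga":64,"j":64,"tzy":82,"xmq":50}
After op 12 (add /t 74): {"ffd":3,"ga":64,"j":64,"t":74,"tzy":82,"xmq":50}
After op 13 (remove /t): {"ffd":3,"ga":64,"j":64,"tzy":82,"xmq":50}
After op 14 (replace /ffd 33): {"ffd":33,"ga":64,"j":64,"tzy":82,"xmq":50}
After op 15 (add /tzy 28): {"ffd":33,"ga":64,"j":64,"tzy":28,"xmq":50}
After op 16 (remove /ffd): {"ga":64,"j":64,"tzy":28,"xmq":50}
After op 17 (replace /xmq 96): {"ga":64,"j":64,"tzy":28,"xmq":96}
After op 18 (replace /xmq 59): {"ga":64,"j":64,"tzy":28,"xmq":59}
After op 19 (remove /xmq): {"ga":64,"j":64,"tzy":28}
After op 20 (add /ga 28): {"ga":28,"j":64,"tzy":28}
After op 21 (replace /ga 4): {"ga":4,"j":64,"tzy":28}
After op 22 (add /tzy 4): {"ga":4,"j":64,"tzy":4}
After op 23 (add /u 22): {"ga":4,"j":64,"tzy":4,"u":22}
After op 24 (replace /ga 46): {"ga":46,"j":64,"tzy":4,"u":22}
Size at the root: 4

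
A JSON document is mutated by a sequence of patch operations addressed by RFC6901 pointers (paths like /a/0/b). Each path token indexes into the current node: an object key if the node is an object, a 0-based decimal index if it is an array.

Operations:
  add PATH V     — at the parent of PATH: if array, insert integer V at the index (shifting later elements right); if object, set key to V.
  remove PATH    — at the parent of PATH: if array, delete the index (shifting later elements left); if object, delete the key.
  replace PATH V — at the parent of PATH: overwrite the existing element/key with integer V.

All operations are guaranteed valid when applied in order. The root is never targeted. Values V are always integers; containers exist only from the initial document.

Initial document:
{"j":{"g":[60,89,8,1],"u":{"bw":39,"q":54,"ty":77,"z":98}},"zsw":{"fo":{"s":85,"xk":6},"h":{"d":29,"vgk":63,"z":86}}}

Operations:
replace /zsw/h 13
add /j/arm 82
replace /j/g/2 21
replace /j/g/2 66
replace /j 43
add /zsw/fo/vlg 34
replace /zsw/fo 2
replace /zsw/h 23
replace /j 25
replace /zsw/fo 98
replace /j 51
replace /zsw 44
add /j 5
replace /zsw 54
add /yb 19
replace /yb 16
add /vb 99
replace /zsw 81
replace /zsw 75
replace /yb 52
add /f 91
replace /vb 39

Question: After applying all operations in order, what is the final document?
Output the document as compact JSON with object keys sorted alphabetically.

Answer: {"f":91,"j":5,"vb":39,"yb":52,"zsw":75}

Derivation:
After op 1 (replace /zsw/h 13): {"j":{"g":[60,89,8,1],"u":{"bw":39,"q":54,"ty":77,"z":98}},"zsw":{"fo":{"s":85,"xk":6},"h":13}}
After op 2 (add /j/arm 82): {"j":{"arm":82,"g":[60,89,8,1],"u":{"bw":39,"q":54,"ty":77,"z":98}},"zsw":{"fo":{"s":85,"xk":6},"h":13}}
After op 3 (replace /j/g/2 21): {"j":{"arm":82,"g":[60,89,21,1],"u":{"bw":39,"q":54,"ty":77,"z":98}},"zsw":{"fo":{"s":85,"xk":6},"h":13}}
After op 4 (replace /j/g/2 66): {"j":{"arm":82,"g":[60,89,66,1],"u":{"bw":39,"q":54,"ty":77,"z":98}},"zsw":{"fo":{"s":85,"xk":6},"h":13}}
After op 5 (replace /j 43): {"j":43,"zsw":{"fo":{"s":85,"xk":6},"h":13}}
After op 6 (add /zsw/fo/vlg 34): {"j":43,"zsw":{"fo":{"s":85,"vlg":34,"xk":6},"h":13}}
After op 7 (replace /zsw/fo 2): {"j":43,"zsw":{"fo":2,"h":13}}
After op 8 (replace /zsw/h 23): {"j":43,"zsw":{"fo":2,"h":23}}
After op 9 (replace /j 25): {"j":25,"zsw":{"fo":2,"h":23}}
After op 10 (replace /zsw/fo 98): {"j":25,"zsw":{"fo":98,"h":23}}
After op 11 (replace /j 51): {"j":51,"zsw":{"fo":98,"h":23}}
After op 12 (replace /zsw 44): {"j":51,"zsw":44}
After op 13 (add /j 5): {"j":5,"zsw":44}
After op 14 (replace /zsw 54): {"j":5,"zsw":54}
After op 15 (add /yb 19): {"j":5,"yb":19,"zsw":54}
After op 16 (replace /yb 16): {"j":5,"yb":16,"zsw":54}
After op 17 (add /vb 99): {"j":5,"vb":99,"yb":16,"zsw":54}
After op 18 (replace /zsw 81): {"j":5,"vb":99,"yb":16,"zsw":81}
After op 19 (replace /zsw 75): {"j":5,"vb":99,"yb":16,"zsw":75}
After op 20 (replace /yb 52): {"j":5,"vb":99,"yb":52,"zsw":75}
After op 21 (add /f 91): {"f":91,"j":5,"vb":99,"yb":52,"zsw":75}
After op 22 (replace /vb 39): {"f":91,"j":5,"vb":39,"yb":52,"zsw":75}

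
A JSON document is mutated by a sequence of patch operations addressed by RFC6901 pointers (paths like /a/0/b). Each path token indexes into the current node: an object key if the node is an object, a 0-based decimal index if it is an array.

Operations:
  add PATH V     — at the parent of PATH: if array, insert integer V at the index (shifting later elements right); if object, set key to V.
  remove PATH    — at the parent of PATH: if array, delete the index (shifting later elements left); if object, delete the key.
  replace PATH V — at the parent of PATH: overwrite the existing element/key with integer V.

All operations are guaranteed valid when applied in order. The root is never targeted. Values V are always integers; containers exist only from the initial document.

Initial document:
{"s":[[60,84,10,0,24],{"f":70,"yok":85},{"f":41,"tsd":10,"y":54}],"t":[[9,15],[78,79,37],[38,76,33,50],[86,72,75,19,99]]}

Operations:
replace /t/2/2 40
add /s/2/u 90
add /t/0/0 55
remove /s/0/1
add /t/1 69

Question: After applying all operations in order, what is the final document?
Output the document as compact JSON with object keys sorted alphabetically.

After op 1 (replace /t/2/2 40): {"s":[[60,84,10,0,24],{"f":70,"yok":85},{"f":41,"tsd":10,"y":54}],"t":[[9,15],[78,79,37],[38,76,40,50],[86,72,75,19,99]]}
After op 2 (add /s/2/u 90): {"s":[[60,84,10,0,24],{"f":70,"yok":85},{"f":41,"tsd":10,"u":90,"y":54}],"t":[[9,15],[78,79,37],[38,76,40,50],[86,72,75,19,99]]}
After op 3 (add /t/0/0 55): {"s":[[60,84,10,0,24],{"f":70,"yok":85},{"f":41,"tsd":10,"u":90,"y":54}],"t":[[55,9,15],[78,79,37],[38,76,40,50],[86,72,75,19,99]]}
After op 4 (remove /s/0/1): {"s":[[60,10,0,24],{"f":70,"yok":85},{"f":41,"tsd":10,"u":90,"y":54}],"t":[[55,9,15],[78,79,37],[38,76,40,50],[86,72,75,19,99]]}
After op 5 (add /t/1 69): {"s":[[60,10,0,24],{"f":70,"yok":85},{"f":41,"tsd":10,"u":90,"y":54}],"t":[[55,9,15],69,[78,79,37],[38,76,40,50],[86,72,75,19,99]]}

Answer: {"s":[[60,10,0,24],{"f":70,"yok":85},{"f":41,"tsd":10,"u":90,"y":54}],"t":[[55,9,15],69,[78,79,37],[38,76,40,50],[86,72,75,19,99]]}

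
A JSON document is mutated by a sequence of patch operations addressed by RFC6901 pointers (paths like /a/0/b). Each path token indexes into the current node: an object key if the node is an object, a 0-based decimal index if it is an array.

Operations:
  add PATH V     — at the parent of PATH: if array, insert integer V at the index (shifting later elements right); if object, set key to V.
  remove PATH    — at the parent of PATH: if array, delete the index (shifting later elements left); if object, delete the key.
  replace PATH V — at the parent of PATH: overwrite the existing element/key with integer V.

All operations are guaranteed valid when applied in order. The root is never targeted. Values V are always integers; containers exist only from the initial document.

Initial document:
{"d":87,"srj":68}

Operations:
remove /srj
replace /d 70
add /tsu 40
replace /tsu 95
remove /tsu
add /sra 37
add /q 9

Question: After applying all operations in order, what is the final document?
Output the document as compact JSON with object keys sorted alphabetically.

After op 1 (remove /srj): {"d":87}
After op 2 (replace /d 70): {"d":70}
After op 3 (add /tsu 40): {"d":70,"tsu":40}
After op 4 (replace /tsu 95): {"d":70,"tsu":95}
After op 5 (remove /tsu): {"d":70}
After op 6 (add /sra 37): {"d":70,"sra":37}
After op 7 (add /q 9): {"d":70,"q":9,"sra":37}

Answer: {"d":70,"q":9,"sra":37}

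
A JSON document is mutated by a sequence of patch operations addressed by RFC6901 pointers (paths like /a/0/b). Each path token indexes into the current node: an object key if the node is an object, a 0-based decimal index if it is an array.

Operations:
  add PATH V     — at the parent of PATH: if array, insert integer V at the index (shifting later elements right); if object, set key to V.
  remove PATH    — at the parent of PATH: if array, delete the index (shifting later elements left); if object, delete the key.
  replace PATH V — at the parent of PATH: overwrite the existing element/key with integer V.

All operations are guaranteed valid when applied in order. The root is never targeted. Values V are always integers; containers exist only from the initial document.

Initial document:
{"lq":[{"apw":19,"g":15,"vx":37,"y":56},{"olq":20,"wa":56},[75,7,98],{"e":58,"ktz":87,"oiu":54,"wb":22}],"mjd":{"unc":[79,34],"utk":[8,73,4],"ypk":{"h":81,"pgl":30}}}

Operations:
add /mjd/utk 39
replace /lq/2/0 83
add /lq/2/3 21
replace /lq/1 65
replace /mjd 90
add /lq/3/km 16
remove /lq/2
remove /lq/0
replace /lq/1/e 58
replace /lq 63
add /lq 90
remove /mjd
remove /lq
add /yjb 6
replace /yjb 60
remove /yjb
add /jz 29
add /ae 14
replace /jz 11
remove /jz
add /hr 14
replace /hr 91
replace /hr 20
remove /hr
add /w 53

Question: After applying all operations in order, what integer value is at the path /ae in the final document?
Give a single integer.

Answer: 14

Derivation:
After op 1 (add /mjd/utk 39): {"lq":[{"apw":19,"g":15,"vx":37,"y":56},{"olq":20,"wa":56},[75,7,98],{"e":58,"ktz":87,"oiu":54,"wb":22}],"mjd":{"unc":[79,34],"utk":39,"ypk":{"h":81,"pgl":30}}}
After op 2 (replace /lq/2/0 83): {"lq":[{"apw":19,"g":15,"vx":37,"y":56},{"olq":20,"wa":56},[83,7,98],{"e":58,"ktz":87,"oiu":54,"wb":22}],"mjd":{"unc":[79,34],"utk":39,"ypk":{"h":81,"pgl":30}}}
After op 3 (add /lq/2/3 21): {"lq":[{"apw":19,"g":15,"vx":37,"y":56},{"olq":20,"wa":56},[83,7,98,21],{"e":58,"ktz":87,"oiu":54,"wb":22}],"mjd":{"unc":[79,34],"utk":39,"ypk":{"h":81,"pgl":30}}}
After op 4 (replace /lq/1 65): {"lq":[{"apw":19,"g":15,"vx":37,"y":56},65,[83,7,98,21],{"e":58,"ktz":87,"oiu":54,"wb":22}],"mjd":{"unc":[79,34],"utk":39,"ypk":{"h":81,"pgl":30}}}
After op 5 (replace /mjd 90): {"lq":[{"apw":19,"g":15,"vx":37,"y":56},65,[83,7,98,21],{"e":58,"ktz":87,"oiu":54,"wb":22}],"mjd":90}
After op 6 (add /lq/3/km 16): {"lq":[{"apw":19,"g":15,"vx":37,"y":56},65,[83,7,98,21],{"e":58,"km":16,"ktz":87,"oiu":54,"wb":22}],"mjd":90}
After op 7 (remove /lq/2): {"lq":[{"apw":19,"g":15,"vx":37,"y":56},65,{"e":58,"km":16,"ktz":87,"oiu":54,"wb":22}],"mjd":90}
After op 8 (remove /lq/0): {"lq":[65,{"e":58,"km":16,"ktz":87,"oiu":54,"wb":22}],"mjd":90}
After op 9 (replace /lq/1/e 58): {"lq":[65,{"e":58,"km":16,"ktz":87,"oiu":54,"wb":22}],"mjd":90}
After op 10 (replace /lq 63): {"lq":63,"mjd":90}
After op 11 (add /lq 90): {"lq":90,"mjd":90}
After op 12 (remove /mjd): {"lq":90}
After op 13 (remove /lq): {}
After op 14 (add /yjb 6): {"yjb":6}
After op 15 (replace /yjb 60): {"yjb":60}
After op 16 (remove /yjb): {}
After op 17 (add /jz 29): {"jz":29}
After op 18 (add /ae 14): {"ae":14,"jz":29}
After op 19 (replace /jz 11): {"ae":14,"jz":11}
After op 20 (remove /jz): {"ae":14}
After op 21 (add /hr 14): {"ae":14,"hr":14}
After op 22 (replace /hr 91): {"ae":14,"hr":91}
After op 23 (replace /hr 20): {"ae":14,"hr":20}
After op 24 (remove /hr): {"ae":14}
After op 25 (add /w 53): {"ae":14,"w":53}
Value at /ae: 14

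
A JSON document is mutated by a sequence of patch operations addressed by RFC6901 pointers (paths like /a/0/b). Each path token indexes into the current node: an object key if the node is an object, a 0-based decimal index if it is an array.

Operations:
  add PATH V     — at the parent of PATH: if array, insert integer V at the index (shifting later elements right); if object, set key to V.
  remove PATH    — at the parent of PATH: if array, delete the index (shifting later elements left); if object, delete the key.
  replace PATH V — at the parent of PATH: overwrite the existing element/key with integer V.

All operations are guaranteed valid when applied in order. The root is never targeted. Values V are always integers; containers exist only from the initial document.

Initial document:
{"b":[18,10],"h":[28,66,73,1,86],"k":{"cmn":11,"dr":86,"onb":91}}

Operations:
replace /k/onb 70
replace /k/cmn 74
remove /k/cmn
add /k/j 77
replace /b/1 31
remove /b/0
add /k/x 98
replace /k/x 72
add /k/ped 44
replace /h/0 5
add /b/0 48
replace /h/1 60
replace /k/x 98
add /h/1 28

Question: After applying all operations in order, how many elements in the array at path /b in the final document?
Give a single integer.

After op 1 (replace /k/onb 70): {"b":[18,10],"h":[28,66,73,1,86],"k":{"cmn":11,"dr":86,"onb":70}}
After op 2 (replace /k/cmn 74): {"b":[18,10],"h":[28,66,73,1,86],"k":{"cmn":74,"dr":86,"onb":70}}
After op 3 (remove /k/cmn): {"b":[18,10],"h":[28,66,73,1,86],"k":{"dr":86,"onb":70}}
After op 4 (add /k/j 77): {"b":[18,10],"h":[28,66,73,1,86],"k":{"dr":86,"j":77,"onb":70}}
After op 5 (replace /b/1 31): {"b":[18,31],"h":[28,66,73,1,86],"k":{"dr":86,"j":77,"onb":70}}
After op 6 (remove /b/0): {"b":[31],"h":[28,66,73,1,86],"k":{"dr":86,"j":77,"onb":70}}
After op 7 (add /k/x 98): {"b":[31],"h":[28,66,73,1,86],"k":{"dr":86,"j":77,"onb":70,"x":98}}
After op 8 (replace /k/x 72): {"b":[31],"h":[28,66,73,1,86],"k":{"dr":86,"j":77,"onb":70,"x":72}}
After op 9 (add /k/ped 44): {"b":[31],"h":[28,66,73,1,86],"k":{"dr":86,"j":77,"onb":70,"ped":44,"x":72}}
After op 10 (replace /h/0 5): {"b":[31],"h":[5,66,73,1,86],"k":{"dr":86,"j":77,"onb":70,"ped":44,"x":72}}
After op 11 (add /b/0 48): {"b":[48,31],"h":[5,66,73,1,86],"k":{"dr":86,"j":77,"onb":70,"ped":44,"x":72}}
After op 12 (replace /h/1 60): {"b":[48,31],"h":[5,60,73,1,86],"k":{"dr":86,"j":77,"onb":70,"ped":44,"x":72}}
After op 13 (replace /k/x 98): {"b":[48,31],"h":[5,60,73,1,86],"k":{"dr":86,"j":77,"onb":70,"ped":44,"x":98}}
After op 14 (add /h/1 28): {"b":[48,31],"h":[5,28,60,73,1,86],"k":{"dr":86,"j":77,"onb":70,"ped":44,"x":98}}
Size at path /b: 2

Answer: 2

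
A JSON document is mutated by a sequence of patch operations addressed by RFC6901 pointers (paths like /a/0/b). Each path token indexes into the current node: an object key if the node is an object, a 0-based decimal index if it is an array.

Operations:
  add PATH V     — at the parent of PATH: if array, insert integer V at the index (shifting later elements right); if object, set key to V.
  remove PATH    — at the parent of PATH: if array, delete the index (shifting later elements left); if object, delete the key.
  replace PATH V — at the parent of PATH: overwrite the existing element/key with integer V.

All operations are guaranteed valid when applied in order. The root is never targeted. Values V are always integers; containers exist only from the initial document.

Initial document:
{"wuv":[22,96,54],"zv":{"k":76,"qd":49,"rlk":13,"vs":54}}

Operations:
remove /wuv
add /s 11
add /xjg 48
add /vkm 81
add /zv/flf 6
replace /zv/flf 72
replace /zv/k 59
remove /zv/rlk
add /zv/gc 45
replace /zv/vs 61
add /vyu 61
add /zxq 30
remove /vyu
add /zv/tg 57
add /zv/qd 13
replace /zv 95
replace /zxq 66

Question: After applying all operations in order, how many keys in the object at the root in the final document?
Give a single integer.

Answer: 5

Derivation:
After op 1 (remove /wuv): {"zv":{"k":76,"qd":49,"rlk":13,"vs":54}}
After op 2 (add /s 11): {"s":11,"zv":{"k":76,"qd":49,"rlk":13,"vs":54}}
After op 3 (add /xjg 48): {"s":11,"xjg":48,"zv":{"k":76,"qd":49,"rlk":13,"vs":54}}
After op 4 (add /vkm 81): {"s":11,"vkm":81,"xjg":48,"zv":{"k":76,"qd":49,"rlk":13,"vs":54}}
After op 5 (add /zv/flf 6): {"s":11,"vkm":81,"xjg":48,"zv":{"flf":6,"k":76,"qd":49,"rlk":13,"vs":54}}
After op 6 (replace /zv/flf 72): {"s":11,"vkm":81,"xjg":48,"zv":{"flf":72,"k":76,"qd":49,"rlk":13,"vs":54}}
After op 7 (replace /zv/k 59): {"s":11,"vkm":81,"xjg":48,"zv":{"flf":72,"k":59,"qd":49,"rlk":13,"vs":54}}
After op 8 (remove /zv/rlk): {"s":11,"vkm":81,"xjg":48,"zv":{"flf":72,"k":59,"qd":49,"vs":54}}
After op 9 (add /zv/gc 45): {"s":11,"vkm":81,"xjg":48,"zv":{"flf":72,"gc":45,"k":59,"qd":49,"vs":54}}
After op 10 (replace /zv/vs 61): {"s":11,"vkm":81,"xjg":48,"zv":{"flf":72,"gc":45,"k":59,"qd":49,"vs":61}}
After op 11 (add /vyu 61): {"s":11,"vkm":81,"vyu":61,"xjg":48,"zv":{"flf":72,"gc":45,"k":59,"qd":49,"vs":61}}
After op 12 (add /zxq 30): {"s":11,"vkm":81,"vyu":61,"xjg":48,"zv":{"flf":72,"gc":45,"k":59,"qd":49,"vs":61},"zxq":30}
After op 13 (remove /vyu): {"s":11,"vkm":81,"xjg":48,"zv":{"flf":72,"gc":45,"k":59,"qd":49,"vs":61},"zxq":30}
After op 14 (add /zv/tg 57): {"s":11,"vkm":81,"xjg":48,"zv":{"flf":72,"gc":45,"k":59,"qd":49,"tg":57,"vs":61},"zxq":30}
After op 15 (add /zv/qd 13): {"s":11,"vkm":81,"xjg":48,"zv":{"flf":72,"gc":45,"k":59,"qd":13,"tg":57,"vs":61},"zxq":30}
After op 16 (replace /zv 95): {"s":11,"vkm":81,"xjg":48,"zv":95,"zxq":30}
After op 17 (replace /zxq 66): {"s":11,"vkm":81,"xjg":48,"zv":95,"zxq":66}
Size at the root: 5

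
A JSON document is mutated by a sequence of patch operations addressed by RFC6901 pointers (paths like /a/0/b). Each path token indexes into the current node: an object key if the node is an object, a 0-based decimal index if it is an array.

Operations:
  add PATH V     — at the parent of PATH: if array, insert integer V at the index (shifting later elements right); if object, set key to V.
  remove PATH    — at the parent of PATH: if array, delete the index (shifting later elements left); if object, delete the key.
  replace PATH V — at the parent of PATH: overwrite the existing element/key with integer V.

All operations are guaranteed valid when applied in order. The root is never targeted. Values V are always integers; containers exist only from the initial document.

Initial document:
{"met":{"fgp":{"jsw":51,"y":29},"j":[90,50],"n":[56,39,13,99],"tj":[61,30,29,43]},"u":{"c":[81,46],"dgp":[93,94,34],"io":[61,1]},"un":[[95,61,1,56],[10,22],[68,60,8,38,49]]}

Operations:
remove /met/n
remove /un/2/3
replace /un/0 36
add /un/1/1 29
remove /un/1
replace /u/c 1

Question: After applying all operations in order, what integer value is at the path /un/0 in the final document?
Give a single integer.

After op 1 (remove /met/n): {"met":{"fgp":{"jsw":51,"y":29},"j":[90,50],"tj":[61,30,29,43]},"u":{"c":[81,46],"dgp":[93,94,34],"io":[61,1]},"un":[[95,61,1,56],[10,22],[68,60,8,38,49]]}
After op 2 (remove /un/2/3): {"met":{"fgp":{"jsw":51,"y":29},"j":[90,50],"tj":[61,30,29,43]},"u":{"c":[81,46],"dgp":[93,94,34],"io":[61,1]},"un":[[95,61,1,56],[10,22],[68,60,8,49]]}
After op 3 (replace /un/0 36): {"met":{"fgp":{"jsw":51,"y":29},"j":[90,50],"tj":[61,30,29,43]},"u":{"c":[81,46],"dgp":[93,94,34],"io":[61,1]},"un":[36,[10,22],[68,60,8,49]]}
After op 4 (add /un/1/1 29): {"met":{"fgp":{"jsw":51,"y":29},"j":[90,50],"tj":[61,30,29,43]},"u":{"c":[81,46],"dgp":[93,94,34],"io":[61,1]},"un":[36,[10,29,22],[68,60,8,49]]}
After op 5 (remove /un/1): {"met":{"fgp":{"jsw":51,"y":29},"j":[90,50],"tj":[61,30,29,43]},"u":{"c":[81,46],"dgp":[93,94,34],"io":[61,1]},"un":[36,[68,60,8,49]]}
After op 6 (replace /u/c 1): {"met":{"fgp":{"jsw":51,"y":29},"j":[90,50],"tj":[61,30,29,43]},"u":{"c":1,"dgp":[93,94,34],"io":[61,1]},"un":[36,[68,60,8,49]]}
Value at /un/0: 36

Answer: 36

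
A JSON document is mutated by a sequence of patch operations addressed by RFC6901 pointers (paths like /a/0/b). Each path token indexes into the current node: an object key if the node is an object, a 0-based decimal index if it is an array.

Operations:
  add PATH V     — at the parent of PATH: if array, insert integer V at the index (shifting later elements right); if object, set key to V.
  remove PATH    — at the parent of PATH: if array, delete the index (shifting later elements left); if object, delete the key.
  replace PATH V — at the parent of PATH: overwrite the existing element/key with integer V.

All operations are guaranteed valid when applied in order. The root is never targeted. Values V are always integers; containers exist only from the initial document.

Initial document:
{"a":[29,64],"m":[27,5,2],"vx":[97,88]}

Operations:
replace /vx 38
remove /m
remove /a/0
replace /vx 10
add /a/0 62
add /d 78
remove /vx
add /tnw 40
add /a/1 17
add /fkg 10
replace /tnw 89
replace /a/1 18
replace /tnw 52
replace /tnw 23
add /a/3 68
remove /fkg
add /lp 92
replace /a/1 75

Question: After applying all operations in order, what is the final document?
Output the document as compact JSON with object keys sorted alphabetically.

After op 1 (replace /vx 38): {"a":[29,64],"m":[27,5,2],"vx":38}
After op 2 (remove /m): {"a":[29,64],"vx":38}
After op 3 (remove /a/0): {"a":[64],"vx":38}
After op 4 (replace /vx 10): {"a":[64],"vx":10}
After op 5 (add /a/0 62): {"a":[62,64],"vx":10}
After op 6 (add /d 78): {"a":[62,64],"d":78,"vx":10}
After op 7 (remove /vx): {"a":[62,64],"d":78}
After op 8 (add /tnw 40): {"a":[62,64],"d":78,"tnw":40}
After op 9 (add /a/1 17): {"a":[62,17,64],"d":78,"tnw":40}
After op 10 (add /fkg 10): {"a":[62,17,64],"d":78,"fkg":10,"tnw":40}
After op 11 (replace /tnw 89): {"a":[62,17,64],"d":78,"fkg":10,"tnw":89}
After op 12 (replace /a/1 18): {"a":[62,18,64],"d":78,"fkg":10,"tnw":89}
After op 13 (replace /tnw 52): {"a":[62,18,64],"d":78,"fkg":10,"tnw":52}
After op 14 (replace /tnw 23): {"a":[62,18,64],"d":78,"fkg":10,"tnw":23}
After op 15 (add /a/3 68): {"a":[62,18,64,68],"d":78,"fkg":10,"tnw":23}
After op 16 (remove /fkg): {"a":[62,18,64,68],"d":78,"tnw":23}
After op 17 (add /lp 92): {"a":[62,18,64,68],"d":78,"lp":92,"tnw":23}
After op 18 (replace /a/1 75): {"a":[62,75,64,68],"d":78,"lp":92,"tnw":23}

Answer: {"a":[62,75,64,68],"d":78,"lp":92,"tnw":23}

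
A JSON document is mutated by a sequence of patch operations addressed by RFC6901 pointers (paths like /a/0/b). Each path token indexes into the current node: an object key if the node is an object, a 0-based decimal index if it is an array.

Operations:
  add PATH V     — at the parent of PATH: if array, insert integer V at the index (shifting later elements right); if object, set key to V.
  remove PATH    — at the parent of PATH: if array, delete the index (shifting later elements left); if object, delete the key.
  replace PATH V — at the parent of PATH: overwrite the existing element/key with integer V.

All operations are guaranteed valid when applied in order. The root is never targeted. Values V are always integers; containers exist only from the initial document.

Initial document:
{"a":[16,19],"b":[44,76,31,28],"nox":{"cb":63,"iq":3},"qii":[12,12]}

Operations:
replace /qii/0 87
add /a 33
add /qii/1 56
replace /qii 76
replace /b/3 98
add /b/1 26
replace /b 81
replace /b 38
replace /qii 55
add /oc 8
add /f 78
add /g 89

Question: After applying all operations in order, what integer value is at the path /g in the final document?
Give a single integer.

After op 1 (replace /qii/0 87): {"a":[16,19],"b":[44,76,31,28],"nox":{"cb":63,"iq":3},"qii":[87,12]}
After op 2 (add /a 33): {"a":33,"b":[44,76,31,28],"nox":{"cb":63,"iq":3},"qii":[87,12]}
After op 3 (add /qii/1 56): {"a":33,"b":[44,76,31,28],"nox":{"cb":63,"iq":3},"qii":[87,56,12]}
After op 4 (replace /qii 76): {"a":33,"b":[44,76,31,28],"nox":{"cb":63,"iq":3},"qii":76}
After op 5 (replace /b/3 98): {"a":33,"b":[44,76,31,98],"nox":{"cb":63,"iq":3},"qii":76}
After op 6 (add /b/1 26): {"a":33,"b":[44,26,76,31,98],"nox":{"cb":63,"iq":3},"qii":76}
After op 7 (replace /b 81): {"a":33,"b":81,"nox":{"cb":63,"iq":3},"qii":76}
After op 8 (replace /b 38): {"a":33,"b":38,"nox":{"cb":63,"iq":3},"qii":76}
After op 9 (replace /qii 55): {"a":33,"b":38,"nox":{"cb":63,"iq":3},"qii":55}
After op 10 (add /oc 8): {"a":33,"b":38,"nox":{"cb":63,"iq":3},"oc":8,"qii":55}
After op 11 (add /f 78): {"a":33,"b":38,"f":78,"nox":{"cb":63,"iq":3},"oc":8,"qii":55}
After op 12 (add /g 89): {"a":33,"b":38,"f":78,"g":89,"nox":{"cb":63,"iq":3},"oc":8,"qii":55}
Value at /g: 89

Answer: 89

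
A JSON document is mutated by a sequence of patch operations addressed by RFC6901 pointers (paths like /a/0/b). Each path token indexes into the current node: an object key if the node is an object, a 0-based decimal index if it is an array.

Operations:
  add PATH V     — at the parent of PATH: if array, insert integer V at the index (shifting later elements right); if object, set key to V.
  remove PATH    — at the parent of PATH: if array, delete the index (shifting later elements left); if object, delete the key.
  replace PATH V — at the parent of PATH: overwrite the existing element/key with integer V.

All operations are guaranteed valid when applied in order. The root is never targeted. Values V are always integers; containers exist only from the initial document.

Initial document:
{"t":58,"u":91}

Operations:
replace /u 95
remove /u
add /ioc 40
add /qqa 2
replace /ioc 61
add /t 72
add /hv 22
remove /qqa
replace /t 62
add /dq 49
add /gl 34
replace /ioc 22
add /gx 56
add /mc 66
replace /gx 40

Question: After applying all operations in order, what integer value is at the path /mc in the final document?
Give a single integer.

After op 1 (replace /u 95): {"t":58,"u":95}
After op 2 (remove /u): {"t":58}
After op 3 (add /ioc 40): {"ioc":40,"t":58}
After op 4 (add /qqa 2): {"ioc":40,"qqa":2,"t":58}
After op 5 (replace /ioc 61): {"ioc":61,"qqa":2,"t":58}
After op 6 (add /t 72): {"ioc":61,"qqa":2,"t":72}
After op 7 (add /hv 22): {"hv":22,"ioc":61,"qqa":2,"t":72}
After op 8 (remove /qqa): {"hv":22,"ioc":61,"t":72}
After op 9 (replace /t 62): {"hv":22,"ioc":61,"t":62}
After op 10 (add /dq 49): {"dq":49,"hv":22,"ioc":61,"t":62}
After op 11 (add /gl 34): {"dq":49,"gl":34,"hv":22,"ioc":61,"t":62}
After op 12 (replace /ioc 22): {"dq":49,"gl":34,"hv":22,"ioc":22,"t":62}
After op 13 (add /gx 56): {"dq":49,"gl":34,"gx":56,"hv":22,"ioc":22,"t":62}
After op 14 (add /mc 66): {"dq":49,"gl":34,"gx":56,"hv":22,"ioc":22,"mc":66,"t":62}
After op 15 (replace /gx 40): {"dq":49,"gl":34,"gx":40,"hv":22,"ioc":22,"mc":66,"t":62}
Value at /mc: 66

Answer: 66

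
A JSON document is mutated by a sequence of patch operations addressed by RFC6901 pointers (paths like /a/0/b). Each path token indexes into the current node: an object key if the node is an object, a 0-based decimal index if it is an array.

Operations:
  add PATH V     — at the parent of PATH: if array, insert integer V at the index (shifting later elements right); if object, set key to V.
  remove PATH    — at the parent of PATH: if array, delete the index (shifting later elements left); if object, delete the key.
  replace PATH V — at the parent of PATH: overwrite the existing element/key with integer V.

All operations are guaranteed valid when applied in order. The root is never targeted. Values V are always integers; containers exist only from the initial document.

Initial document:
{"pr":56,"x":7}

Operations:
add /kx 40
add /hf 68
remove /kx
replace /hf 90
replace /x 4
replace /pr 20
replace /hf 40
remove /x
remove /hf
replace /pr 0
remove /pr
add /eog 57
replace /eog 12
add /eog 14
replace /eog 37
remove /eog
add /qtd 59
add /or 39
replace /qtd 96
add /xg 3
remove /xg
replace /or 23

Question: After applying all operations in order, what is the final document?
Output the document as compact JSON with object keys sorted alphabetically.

After op 1 (add /kx 40): {"kx":40,"pr":56,"x":7}
After op 2 (add /hf 68): {"hf":68,"kx":40,"pr":56,"x":7}
After op 3 (remove /kx): {"hf":68,"pr":56,"x":7}
After op 4 (replace /hf 90): {"hf":90,"pr":56,"x":7}
After op 5 (replace /x 4): {"hf":90,"pr":56,"x":4}
After op 6 (replace /pr 20): {"hf":90,"pr":20,"x":4}
After op 7 (replace /hf 40): {"hf":40,"pr":20,"x":4}
After op 8 (remove /x): {"hf":40,"pr":20}
After op 9 (remove /hf): {"pr":20}
After op 10 (replace /pr 0): {"pr":0}
After op 11 (remove /pr): {}
After op 12 (add /eog 57): {"eog":57}
After op 13 (replace /eog 12): {"eog":12}
After op 14 (add /eog 14): {"eog":14}
After op 15 (replace /eog 37): {"eog":37}
After op 16 (remove /eog): {}
After op 17 (add /qtd 59): {"qtd":59}
After op 18 (add /or 39): {"or":39,"qtd":59}
After op 19 (replace /qtd 96): {"or":39,"qtd":96}
After op 20 (add /xg 3): {"or":39,"qtd":96,"xg":3}
After op 21 (remove /xg): {"or":39,"qtd":96}
After op 22 (replace /or 23): {"or":23,"qtd":96}

Answer: {"or":23,"qtd":96}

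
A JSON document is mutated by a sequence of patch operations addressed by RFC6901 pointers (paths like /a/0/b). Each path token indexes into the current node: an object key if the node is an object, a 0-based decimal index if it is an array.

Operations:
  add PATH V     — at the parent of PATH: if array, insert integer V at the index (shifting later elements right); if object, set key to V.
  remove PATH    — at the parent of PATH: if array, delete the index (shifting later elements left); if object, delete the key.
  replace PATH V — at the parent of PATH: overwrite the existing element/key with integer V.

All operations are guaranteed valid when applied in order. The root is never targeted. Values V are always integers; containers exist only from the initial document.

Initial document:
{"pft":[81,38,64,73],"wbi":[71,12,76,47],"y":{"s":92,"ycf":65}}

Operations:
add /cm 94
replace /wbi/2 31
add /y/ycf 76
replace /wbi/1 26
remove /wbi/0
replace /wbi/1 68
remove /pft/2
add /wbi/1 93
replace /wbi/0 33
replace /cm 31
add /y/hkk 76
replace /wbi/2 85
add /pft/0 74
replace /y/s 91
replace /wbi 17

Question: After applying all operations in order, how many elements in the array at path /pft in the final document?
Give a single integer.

After op 1 (add /cm 94): {"cm":94,"pft":[81,38,64,73],"wbi":[71,12,76,47],"y":{"s":92,"ycf":65}}
After op 2 (replace /wbi/2 31): {"cm":94,"pft":[81,38,64,73],"wbi":[71,12,31,47],"y":{"s":92,"ycf":65}}
After op 3 (add /y/ycf 76): {"cm":94,"pft":[81,38,64,73],"wbi":[71,12,31,47],"y":{"s":92,"ycf":76}}
After op 4 (replace /wbi/1 26): {"cm":94,"pft":[81,38,64,73],"wbi":[71,26,31,47],"y":{"s":92,"ycf":76}}
After op 5 (remove /wbi/0): {"cm":94,"pft":[81,38,64,73],"wbi":[26,31,47],"y":{"s":92,"ycf":76}}
After op 6 (replace /wbi/1 68): {"cm":94,"pft":[81,38,64,73],"wbi":[26,68,47],"y":{"s":92,"ycf":76}}
After op 7 (remove /pft/2): {"cm":94,"pft":[81,38,73],"wbi":[26,68,47],"y":{"s":92,"ycf":76}}
After op 8 (add /wbi/1 93): {"cm":94,"pft":[81,38,73],"wbi":[26,93,68,47],"y":{"s":92,"ycf":76}}
After op 9 (replace /wbi/0 33): {"cm":94,"pft":[81,38,73],"wbi":[33,93,68,47],"y":{"s":92,"ycf":76}}
After op 10 (replace /cm 31): {"cm":31,"pft":[81,38,73],"wbi":[33,93,68,47],"y":{"s":92,"ycf":76}}
After op 11 (add /y/hkk 76): {"cm":31,"pft":[81,38,73],"wbi":[33,93,68,47],"y":{"hkk":76,"s":92,"ycf":76}}
After op 12 (replace /wbi/2 85): {"cm":31,"pft":[81,38,73],"wbi":[33,93,85,47],"y":{"hkk":76,"s":92,"ycf":76}}
After op 13 (add /pft/0 74): {"cm":31,"pft":[74,81,38,73],"wbi":[33,93,85,47],"y":{"hkk":76,"s":92,"ycf":76}}
After op 14 (replace /y/s 91): {"cm":31,"pft":[74,81,38,73],"wbi":[33,93,85,47],"y":{"hkk":76,"s":91,"ycf":76}}
After op 15 (replace /wbi 17): {"cm":31,"pft":[74,81,38,73],"wbi":17,"y":{"hkk":76,"s":91,"ycf":76}}
Size at path /pft: 4

Answer: 4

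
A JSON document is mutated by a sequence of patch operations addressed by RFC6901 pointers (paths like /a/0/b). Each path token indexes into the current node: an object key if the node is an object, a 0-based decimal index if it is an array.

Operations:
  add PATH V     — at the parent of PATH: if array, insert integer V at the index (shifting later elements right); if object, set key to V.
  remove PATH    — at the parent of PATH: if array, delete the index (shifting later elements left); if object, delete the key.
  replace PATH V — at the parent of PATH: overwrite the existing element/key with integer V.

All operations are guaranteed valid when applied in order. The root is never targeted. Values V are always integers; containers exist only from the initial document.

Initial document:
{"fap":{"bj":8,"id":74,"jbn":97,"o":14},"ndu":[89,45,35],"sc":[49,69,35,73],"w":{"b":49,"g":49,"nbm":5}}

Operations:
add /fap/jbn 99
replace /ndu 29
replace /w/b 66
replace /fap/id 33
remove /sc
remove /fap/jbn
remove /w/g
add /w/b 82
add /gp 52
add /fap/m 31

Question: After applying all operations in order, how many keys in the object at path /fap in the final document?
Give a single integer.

Answer: 4

Derivation:
After op 1 (add /fap/jbn 99): {"fap":{"bj":8,"id":74,"jbn":99,"o":14},"ndu":[89,45,35],"sc":[49,69,35,73],"w":{"b":49,"g":49,"nbm":5}}
After op 2 (replace /ndu 29): {"fap":{"bj":8,"id":74,"jbn":99,"o":14},"ndu":29,"sc":[49,69,35,73],"w":{"b":49,"g":49,"nbm":5}}
After op 3 (replace /w/b 66): {"fap":{"bj":8,"id":74,"jbn":99,"o":14},"ndu":29,"sc":[49,69,35,73],"w":{"b":66,"g":49,"nbm":5}}
After op 4 (replace /fap/id 33): {"fap":{"bj":8,"id":33,"jbn":99,"o":14},"ndu":29,"sc":[49,69,35,73],"w":{"b":66,"g":49,"nbm":5}}
After op 5 (remove /sc): {"fap":{"bj":8,"id":33,"jbn":99,"o":14},"ndu":29,"w":{"b":66,"g":49,"nbm":5}}
After op 6 (remove /fap/jbn): {"fap":{"bj":8,"id":33,"o":14},"ndu":29,"w":{"b":66,"g":49,"nbm":5}}
After op 7 (remove /w/g): {"fap":{"bj":8,"id":33,"o":14},"ndu":29,"w":{"b":66,"nbm":5}}
After op 8 (add /w/b 82): {"fap":{"bj":8,"id":33,"o":14},"ndu":29,"w":{"b":82,"nbm":5}}
After op 9 (add /gp 52): {"fap":{"bj":8,"id":33,"o":14},"gp":52,"ndu":29,"w":{"b":82,"nbm":5}}
After op 10 (add /fap/m 31): {"fap":{"bj":8,"id":33,"m":31,"o":14},"gp":52,"ndu":29,"w":{"b":82,"nbm":5}}
Size at path /fap: 4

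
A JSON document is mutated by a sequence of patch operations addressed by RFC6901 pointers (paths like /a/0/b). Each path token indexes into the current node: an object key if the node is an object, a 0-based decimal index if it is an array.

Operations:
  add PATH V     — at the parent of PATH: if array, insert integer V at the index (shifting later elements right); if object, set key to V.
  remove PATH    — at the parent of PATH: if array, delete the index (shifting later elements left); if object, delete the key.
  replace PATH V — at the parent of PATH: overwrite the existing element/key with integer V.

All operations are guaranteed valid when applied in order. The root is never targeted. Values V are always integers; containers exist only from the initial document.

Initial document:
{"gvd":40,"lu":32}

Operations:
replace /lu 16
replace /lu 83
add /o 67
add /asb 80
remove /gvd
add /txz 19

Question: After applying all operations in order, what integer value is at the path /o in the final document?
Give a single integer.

Answer: 67

Derivation:
After op 1 (replace /lu 16): {"gvd":40,"lu":16}
After op 2 (replace /lu 83): {"gvd":40,"lu":83}
After op 3 (add /o 67): {"gvd":40,"lu":83,"o":67}
After op 4 (add /asb 80): {"asb":80,"gvd":40,"lu":83,"o":67}
After op 5 (remove /gvd): {"asb":80,"lu":83,"o":67}
After op 6 (add /txz 19): {"asb":80,"lu":83,"o":67,"txz":19}
Value at /o: 67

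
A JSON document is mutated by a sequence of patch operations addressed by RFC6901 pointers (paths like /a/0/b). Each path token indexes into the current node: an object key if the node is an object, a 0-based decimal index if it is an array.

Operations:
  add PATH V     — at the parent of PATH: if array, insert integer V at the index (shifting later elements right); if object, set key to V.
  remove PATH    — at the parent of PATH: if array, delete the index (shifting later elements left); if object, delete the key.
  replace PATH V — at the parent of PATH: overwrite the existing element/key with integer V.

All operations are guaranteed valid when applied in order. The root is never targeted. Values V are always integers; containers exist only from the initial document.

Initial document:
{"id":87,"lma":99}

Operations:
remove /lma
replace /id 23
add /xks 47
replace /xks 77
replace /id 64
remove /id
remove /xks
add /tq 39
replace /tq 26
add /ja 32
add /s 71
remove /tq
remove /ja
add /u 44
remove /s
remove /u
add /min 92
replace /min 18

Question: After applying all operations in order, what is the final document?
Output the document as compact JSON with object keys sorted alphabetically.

After op 1 (remove /lma): {"id":87}
After op 2 (replace /id 23): {"id":23}
After op 3 (add /xks 47): {"id":23,"xks":47}
After op 4 (replace /xks 77): {"id":23,"xks":77}
After op 5 (replace /id 64): {"id":64,"xks":77}
After op 6 (remove /id): {"xks":77}
After op 7 (remove /xks): {}
After op 8 (add /tq 39): {"tq":39}
After op 9 (replace /tq 26): {"tq":26}
After op 10 (add /ja 32): {"ja":32,"tq":26}
After op 11 (add /s 71): {"ja":32,"s":71,"tq":26}
After op 12 (remove /tq): {"ja":32,"s":71}
After op 13 (remove /ja): {"s":71}
After op 14 (add /u 44): {"s":71,"u":44}
After op 15 (remove /s): {"u":44}
After op 16 (remove /u): {}
After op 17 (add /min 92): {"min":92}
After op 18 (replace /min 18): {"min":18}

Answer: {"min":18}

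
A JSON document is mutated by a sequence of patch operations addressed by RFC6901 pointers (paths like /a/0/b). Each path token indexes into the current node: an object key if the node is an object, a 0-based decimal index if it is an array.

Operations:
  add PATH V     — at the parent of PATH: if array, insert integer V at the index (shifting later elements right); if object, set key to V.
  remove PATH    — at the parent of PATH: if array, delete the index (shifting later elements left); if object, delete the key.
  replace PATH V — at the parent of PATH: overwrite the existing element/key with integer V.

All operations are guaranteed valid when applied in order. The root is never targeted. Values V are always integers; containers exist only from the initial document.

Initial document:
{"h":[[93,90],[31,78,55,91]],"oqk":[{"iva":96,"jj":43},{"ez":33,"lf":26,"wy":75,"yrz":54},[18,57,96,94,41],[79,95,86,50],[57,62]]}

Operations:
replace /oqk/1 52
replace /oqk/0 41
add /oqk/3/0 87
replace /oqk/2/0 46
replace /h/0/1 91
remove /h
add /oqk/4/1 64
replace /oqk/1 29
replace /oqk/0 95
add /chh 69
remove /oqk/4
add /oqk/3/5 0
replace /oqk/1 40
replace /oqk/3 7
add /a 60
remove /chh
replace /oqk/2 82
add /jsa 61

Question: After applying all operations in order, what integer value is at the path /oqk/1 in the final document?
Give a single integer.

Answer: 40

Derivation:
After op 1 (replace /oqk/1 52): {"h":[[93,90],[31,78,55,91]],"oqk":[{"iva":96,"jj":43},52,[18,57,96,94,41],[79,95,86,50],[57,62]]}
After op 2 (replace /oqk/0 41): {"h":[[93,90],[31,78,55,91]],"oqk":[41,52,[18,57,96,94,41],[79,95,86,50],[57,62]]}
After op 3 (add /oqk/3/0 87): {"h":[[93,90],[31,78,55,91]],"oqk":[41,52,[18,57,96,94,41],[87,79,95,86,50],[57,62]]}
After op 4 (replace /oqk/2/0 46): {"h":[[93,90],[31,78,55,91]],"oqk":[41,52,[46,57,96,94,41],[87,79,95,86,50],[57,62]]}
After op 5 (replace /h/0/1 91): {"h":[[93,91],[31,78,55,91]],"oqk":[41,52,[46,57,96,94,41],[87,79,95,86,50],[57,62]]}
After op 6 (remove /h): {"oqk":[41,52,[46,57,96,94,41],[87,79,95,86,50],[57,62]]}
After op 7 (add /oqk/4/1 64): {"oqk":[41,52,[46,57,96,94,41],[87,79,95,86,50],[57,64,62]]}
After op 8 (replace /oqk/1 29): {"oqk":[41,29,[46,57,96,94,41],[87,79,95,86,50],[57,64,62]]}
After op 9 (replace /oqk/0 95): {"oqk":[95,29,[46,57,96,94,41],[87,79,95,86,50],[57,64,62]]}
After op 10 (add /chh 69): {"chh":69,"oqk":[95,29,[46,57,96,94,41],[87,79,95,86,50],[57,64,62]]}
After op 11 (remove /oqk/4): {"chh":69,"oqk":[95,29,[46,57,96,94,41],[87,79,95,86,50]]}
After op 12 (add /oqk/3/5 0): {"chh":69,"oqk":[95,29,[46,57,96,94,41],[87,79,95,86,50,0]]}
After op 13 (replace /oqk/1 40): {"chh":69,"oqk":[95,40,[46,57,96,94,41],[87,79,95,86,50,0]]}
After op 14 (replace /oqk/3 7): {"chh":69,"oqk":[95,40,[46,57,96,94,41],7]}
After op 15 (add /a 60): {"a":60,"chh":69,"oqk":[95,40,[46,57,96,94,41],7]}
After op 16 (remove /chh): {"a":60,"oqk":[95,40,[46,57,96,94,41],7]}
After op 17 (replace /oqk/2 82): {"a":60,"oqk":[95,40,82,7]}
After op 18 (add /jsa 61): {"a":60,"jsa":61,"oqk":[95,40,82,7]}
Value at /oqk/1: 40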